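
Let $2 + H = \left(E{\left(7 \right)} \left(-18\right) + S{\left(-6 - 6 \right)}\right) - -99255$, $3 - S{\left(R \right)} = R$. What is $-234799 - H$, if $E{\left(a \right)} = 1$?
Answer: $-334049$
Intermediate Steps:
$S{\left(R \right)} = 3 - R$
$H = 99250$ ($H = -2 + \left(\left(1 \left(-18\right) + \left(3 - \left(-6 - 6\right)\right)\right) - -99255\right) = -2 + \left(\left(-18 + \left(3 - -12\right)\right) + 99255\right) = -2 + \left(\left(-18 + \left(3 + 12\right)\right) + 99255\right) = -2 + \left(\left(-18 + 15\right) + 99255\right) = -2 + \left(-3 + 99255\right) = -2 + 99252 = 99250$)
$-234799 - H = -234799 - 99250 = -334049$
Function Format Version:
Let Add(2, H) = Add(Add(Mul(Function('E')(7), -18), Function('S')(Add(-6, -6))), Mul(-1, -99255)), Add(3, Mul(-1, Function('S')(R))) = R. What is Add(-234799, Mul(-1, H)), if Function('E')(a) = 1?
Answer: -334049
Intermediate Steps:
Function('S')(R) = Add(3, Mul(-1, R))
H = 99250 (H = Add(-2, Add(Add(Mul(1, -18), Add(3, Mul(-1, Add(-6, -6)))), Mul(-1, -99255))) = Add(-2, Add(Add(-18, Add(3, Mul(-1, -12))), 99255)) = Add(-2, Add(Add(-18, Add(3, 12)), 99255)) = Add(-2, Add(Add(-18, 15), 99255)) = Add(-2, Add(-3, 99255)) = Add(-2, 99252) = 99250)
Add(-234799, Mul(-1, H)) = Add(-234799, Mul(-1, 99250)) = Add(-234799, -99250) = -334049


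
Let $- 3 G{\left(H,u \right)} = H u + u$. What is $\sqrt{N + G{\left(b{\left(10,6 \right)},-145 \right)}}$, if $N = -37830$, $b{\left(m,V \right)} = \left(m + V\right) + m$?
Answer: $5 i \sqrt{1461} \approx 191.12 i$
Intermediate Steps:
$b{\left(m,V \right)} = V + 2 m$ ($b{\left(m,V \right)} = \left(V + m\right) + m = V + 2 m$)
$G{\left(H,u \right)} = - \frac{u}{3} - \frac{H u}{3}$ ($G{\left(H,u \right)} = - \frac{H u + u}{3} = - \frac{u + H u}{3} = - \frac{u}{3} - \frac{H u}{3}$)
$\sqrt{N + G{\left(b{\left(10,6 \right)},-145 \right)}} = \sqrt{-37830 - - \frac{145 \left(1 + \left(6 + 2 \cdot 10\right)\right)}{3}} = \sqrt{-37830 - - \frac{145 \left(1 + \left(6 + 20\right)\right)}{3}} = \sqrt{-37830 - - \frac{145 \left(1 + 26\right)}{3}} = \sqrt{-37830 - \left(- \frac{145}{3}\right) 27} = \sqrt{-37830 + 1305} = \sqrt{-36525} = 5 i \sqrt{1461}$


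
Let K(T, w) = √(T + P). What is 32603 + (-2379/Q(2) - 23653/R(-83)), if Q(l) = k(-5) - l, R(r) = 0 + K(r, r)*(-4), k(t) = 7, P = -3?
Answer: 160636/5 - 23653*I*√86/344 ≈ 32127.0 - 637.64*I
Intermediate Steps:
K(T, w) = √(-3 + T) (K(T, w) = √(T - 3) = √(-3 + T))
R(r) = -4*√(-3 + r) (R(r) = 0 + √(-3 + r)*(-4) = 0 - 4*√(-3 + r) = -4*√(-3 + r))
Q(l) = 7 - l
32603 + (-2379/Q(2) - 23653/R(-83)) = 32603 + (-2379/(7 - 1*2) - 23653*(-1/(4*√(-3 - 83)))) = 32603 + (-2379/(7 - 2) - 23653*I*√86/344) = 32603 + (-2379/5 - 23653*I*√86/344) = 160636/5 - 23653*I*√86/344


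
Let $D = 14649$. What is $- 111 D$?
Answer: $-1626039$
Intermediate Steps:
$- 111 D = \left(-111\right) 14649 = -1626039$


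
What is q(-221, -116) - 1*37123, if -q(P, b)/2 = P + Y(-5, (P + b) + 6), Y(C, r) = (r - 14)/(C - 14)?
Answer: -697629/19 ≈ -36717.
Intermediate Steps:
Y(C, r) = (-14 + r)/(-14 + C)
q(P, b) = -16/19 - 36*P/19 + 2*b/19 (q(P, b) = -2*(P + (-14 + ((P + b) + 6))/(-14 - 5)) = -2*(P + (-14 + (6 + P + b))/(-19)) = -2*(P - (-8 + P + b)/19) = -2*(P + (8/19 - P/19 - b/19)) = -2*(8/19 - b/19 + 18*P/19) = -16/19 - 36*P/19 + 2*b/19)
q(-221, -116) - 1*37123 = (-16/19 - 36/19*(-221) + (2/19)*(-116)) - 1*37123 = (-16/19 + 7956/19 - 232/19) - 37123 = 7708/19 - 37123 = -697629/19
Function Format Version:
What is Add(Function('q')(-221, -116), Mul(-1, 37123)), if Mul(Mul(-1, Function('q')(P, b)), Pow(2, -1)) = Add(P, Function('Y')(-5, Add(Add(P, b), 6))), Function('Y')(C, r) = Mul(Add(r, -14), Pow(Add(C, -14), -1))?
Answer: Rational(-697629, 19) ≈ -36717.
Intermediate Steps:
Function('Y')(C, r) = Mul(Pow(Add(-14, C), -1), Add(-14, r)) (Function('Y')(C, r) = Mul(Add(-14, r), Pow(Add(-14, C), -1)) = Mul(Pow(Add(-14, C), -1), Add(-14, r)))
Function('q')(P, b) = Add(Rational(-16, 19), Mul(Rational(-36, 19), P), Mul(Rational(2, 19), b)) (Function('q')(P, b) = Mul(-2, Add(P, Mul(Pow(Add(-14, -5), -1), Add(-14, Add(Add(P, b), 6))))) = Mul(-2, Add(P, Mul(Pow(-19, -1), Add(-14, Add(6, P, b))))) = Mul(-2, Add(P, Mul(Rational(-1, 19), Add(-8, P, b)))) = Mul(-2, Add(P, Add(Rational(8, 19), Mul(Rational(-1, 19), P), Mul(Rational(-1, 19), b)))) = Mul(-2, Add(Rational(8, 19), Mul(Rational(-1, 19), b), Mul(Rational(18, 19), P))) = Add(Rational(-16, 19), Mul(Rational(-36, 19), P), Mul(Rational(2, 19), b)))
Add(Function('q')(-221, -116), Mul(-1, 37123)) = Add(Add(Rational(-16, 19), Mul(Rational(-36, 19), -221), Mul(Rational(2, 19), -116)), Mul(-1, 37123)) = Add(Add(Rational(-16, 19), Rational(7956, 19), Rational(-232, 19)), -37123) = Add(Rational(7708, 19), -37123) = Rational(-697629, 19)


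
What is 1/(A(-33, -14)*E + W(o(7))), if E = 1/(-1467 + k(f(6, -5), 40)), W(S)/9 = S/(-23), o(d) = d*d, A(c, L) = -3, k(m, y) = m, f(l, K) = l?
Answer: -11201/214744 ≈ -0.052160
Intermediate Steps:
o(d) = d²
W(S) = -9*S/23 (W(S) = 9*(S/(-23)) = 9*(S*(-1/23)) = 9*(-S/23) = -9*S/23)
E = -1/1461 (E = 1/(-1467 + 6) = 1/(-1461) = -1/1461 ≈ -0.00068446)
1/(A(-33, -14)*E + W(o(7))) = 1/(-3*(-1/1461) - 9/23*7²) = 1/(1/487 - 9/23*49) = 1/(1/487 - 441/23) = 1/(-214744/11201) = -11201/214744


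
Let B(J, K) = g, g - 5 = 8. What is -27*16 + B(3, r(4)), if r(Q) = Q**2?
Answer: -419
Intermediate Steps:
g = 13 (g = 5 + 8 = 13)
B(J, K) = 13
-27*16 + B(3, r(4)) = -27*16 + 13 = -432 + 13 = -419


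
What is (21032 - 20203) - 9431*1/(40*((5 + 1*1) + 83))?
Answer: 2941809/3560 ≈ 826.35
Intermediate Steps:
(21032 - 20203) - 9431*1/(40*((5 + 1*1) + 83)) = 829 - 9431*1/(40*((5 + 1) + 83)) = 829 - 9431*1/(40*(6 + 83)) = 829 - 9431/(40*89) = 829 - 9431/3560 = 2941809/3560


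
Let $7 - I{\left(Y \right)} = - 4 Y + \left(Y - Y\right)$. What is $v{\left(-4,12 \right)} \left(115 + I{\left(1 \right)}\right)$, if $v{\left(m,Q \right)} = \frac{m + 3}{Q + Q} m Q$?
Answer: $252$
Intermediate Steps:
$I{\left(Y \right)} = 7 + 4 Y$ ($I{\left(Y \right)} = 7 - \left(- 4 Y + \left(Y - Y\right)\right) = 7 - \left(- 4 Y + 0\right) = 7 - - 4 Y = 7 + 4 Y$)
$v{\left(m,Q \right)} = \frac{m \left(3 + m\right)}{2}$ ($v{\left(m,Q \right)} = \frac{3 + m}{2 Q} Q m = \frac{m \left(3 + m\right)}{2}$)
$v{\left(-4,12 \right)} \left(115 + I{\left(1 \right)}\right) = \frac{1}{2} \left(-4\right) \left(3 - 4\right) \left(115 + \left(7 + 4 \cdot 1\right)\right) = \frac{1}{2} \left(-4\right) \left(-1\right) \left(115 + \left(7 + 4\right)\right) = 2 \left(115 + 11\right) = 2 \cdot 126 = 252$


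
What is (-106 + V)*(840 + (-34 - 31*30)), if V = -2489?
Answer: 321780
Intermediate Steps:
(-106 + V)*(840 + (-34 - 31*30)) = (-106 - 2489)*(840 + (-34 - 31*30)) = -2595*(840 + (-34 - 930)) = -2595*(840 - 964) = -2595*(-124) = 321780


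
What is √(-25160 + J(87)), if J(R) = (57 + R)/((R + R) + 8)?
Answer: 4*I*√13021463/91 ≈ 158.62*I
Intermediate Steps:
J(R) = (57 + R)/(8 + 2*R) (J(R) = (57 + R)/(2*R + 8) = (57 + R)/(8 + 2*R))
√(-25160 + J(87)) = √(-25160 + (57 + 87)/(2*(4 + 87))) = √(-25160 + (½)*144/91) = √(-25160 + (½)*(1/91)*144) = √(-25160 + 72/91) = √(-2289488/91) = 4*I*√13021463/91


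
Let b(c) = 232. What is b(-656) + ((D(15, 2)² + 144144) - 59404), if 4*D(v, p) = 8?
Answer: 84976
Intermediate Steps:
D(v, p) = 2 (D(v, p) = (¼)*8 = 2)
b(-656) + ((D(15, 2)² + 144144) - 59404) = 232 + ((2² + 144144) - 59404) = 232 + ((4 + 144144) - 59404) = 232 + (144148 - 59404) = 232 + 84744 = 84976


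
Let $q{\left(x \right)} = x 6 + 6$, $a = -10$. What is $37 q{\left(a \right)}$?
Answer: $-1998$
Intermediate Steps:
$q{\left(x \right)} = 6 + 6 x$ ($q{\left(x \right)} = 6 x + 6 = 6 + 6 x$)
$37 q{\left(a \right)} = 37 \left(6 + 6 \left(-10\right)\right) = 37 \left(6 - 60\right) = 37 \left(-54\right) = -1998$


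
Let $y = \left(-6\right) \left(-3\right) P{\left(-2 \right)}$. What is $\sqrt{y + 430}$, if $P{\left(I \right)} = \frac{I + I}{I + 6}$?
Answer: $2 \sqrt{103} \approx 20.298$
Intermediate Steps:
$P{\left(I \right)} = \frac{2 I}{6 + I}$
$y = -18$ ($y = \left(-6\right) \left(-3\right) 2 \left(-2\right) \frac{1}{6 - 2} = 18 \cdot 2 \left(-2\right) \frac{1}{4} = 18 \left(-1\right) = -18$)
$\sqrt{y + 430} = \sqrt{-18 + 430} = \sqrt{412} = 2 \sqrt{103}$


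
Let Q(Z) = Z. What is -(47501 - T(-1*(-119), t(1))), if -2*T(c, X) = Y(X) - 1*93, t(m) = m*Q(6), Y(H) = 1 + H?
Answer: -47458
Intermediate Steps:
t(m) = 6*m (t(m) = m*6 = 6*m)
T(c, X) = 46 - X/2 (T(c, X) = -((1 + X) - 1*93)/2 = -((1 + X) - 93)/2 = -(-92 + X)/2 = 46 - X/2)
-(47501 - T(-1*(-119), t(1))) = -(47501 - (46 - 3)) = -(47501 - 1*43) = -(47501 - 43) = -1*47458 = -47458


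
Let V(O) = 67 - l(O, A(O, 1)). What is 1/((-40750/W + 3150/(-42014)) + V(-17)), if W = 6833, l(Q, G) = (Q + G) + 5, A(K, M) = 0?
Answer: 20505833/1496132632 ≈ 0.013706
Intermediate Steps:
l(Q, G) = 5 + G + Q (l(Q, G) = (G + Q) + 5 = 5 + G + Q)
V(O) = 62 - O (V(O) = 67 - (5 + 0 + O) = 67 - (5 + O) = 67 + (-5 - O) = 62 - O)
1/((-40750/W + 3150/(-42014)) + V(-17)) = 1/((-40750/6833 + 3150/(-42014)) + (62 - 1*(-17))) = 1/((-40750*1/6833 + 3150*(-1/42014)) + (62 + 17)) = 1/((-40750/6833 - 225/3001) + 79) = 1/(-123828175/20505833 + 79) = 1/(1496132632/20505833) = 20505833/1496132632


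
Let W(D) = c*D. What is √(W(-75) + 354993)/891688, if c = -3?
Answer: √355218/891688 ≈ 0.00066840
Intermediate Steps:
W(D) = -3*D
√(W(-75) + 354993)/891688 = √(-3*(-75) + 354993)/891688 = √(225 + 354993)*(1/891688) = √355218*(1/891688) = √355218/891688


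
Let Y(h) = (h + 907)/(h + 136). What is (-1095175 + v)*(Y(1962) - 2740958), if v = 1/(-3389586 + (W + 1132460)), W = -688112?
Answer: 18548618317017560476765/6179109324 ≈ 3.0018e+12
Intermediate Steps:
Y(h) = (907 + h)/(136 + h)
v = -1/2945238 (v = 1/(-3389586 + (-688112 + 1132460)) = 1/(-3389586 + 444348) = 1/(-2945238) = -1/2945238 ≈ -3.3953e-7)
(-1095175 + v)*(Y(1962) - 2740958) = (-1095175 - 1/2945238)*((907 + 1962)/(136 + 1962) - 2740958) = -3225551026651*(2869/2098 - 2740958)/2945238 = -3225551026651/2945238*(-5750527015/2098) = 18548618317017560476765/6179109324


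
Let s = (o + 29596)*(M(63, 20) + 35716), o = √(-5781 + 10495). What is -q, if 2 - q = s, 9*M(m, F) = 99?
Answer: 1057376290 + 35727*√4714 ≈ 1.0598e+9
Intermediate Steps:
M(m, F) = 11 (M(m, F) = (⅑)*99 = 11)
o = √4714 ≈ 68.659
s = 1057376292 + 35727*√4714 (s = (√4714 + 29596)*(11 + 35716) = (29596 + √4714)*35727 = 1057376292 + 35727*√4714 ≈ 1.0598e+9)
q = -1057376290 - 35727*√4714 (q = 2 - (1057376292 + 35727*√4714) = 2 + (-1057376292 - 35727*√4714) = -1057376290 - 35727*√4714 ≈ -1.0598e+9)
-q = -(-1057376290 - 35727*√4714) = 1057376290 + 35727*√4714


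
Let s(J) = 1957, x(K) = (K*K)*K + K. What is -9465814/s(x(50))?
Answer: -9465814/1957 ≈ -4836.9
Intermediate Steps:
x(K) = K + K**3 (x(K) = K**2*K + K = K**3 + K = K + K**3)
-9465814/s(x(50)) = -9465814/1957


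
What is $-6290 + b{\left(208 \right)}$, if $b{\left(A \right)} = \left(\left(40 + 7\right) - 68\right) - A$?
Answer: $-6519$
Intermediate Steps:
$b{\left(A \right)} = -21 - A$ ($b{\left(A \right)} = \left(47 - 68\right) - A = -21 - A$)
$-6290 + b{\left(208 \right)} = -6290 - 229 = -6519$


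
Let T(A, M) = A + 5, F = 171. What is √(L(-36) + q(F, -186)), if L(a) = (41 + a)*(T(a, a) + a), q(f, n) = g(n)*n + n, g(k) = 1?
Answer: I*√707 ≈ 26.589*I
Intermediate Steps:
T(A, M) = 5 + A
q(f, n) = 2*n (q(f, n) = 1*n + n = n + n = 2*n)
L(a) = (5 + 2*a)*(41 + a) (L(a) = (41 + a)*((5 + a) + a) = (41 + a)*(5 + 2*a) = (5 + 2*a)*(41 + a))
√(L(-36) + q(F, -186)) = √((205 + 2*(-36)² + 87*(-36)) + 2*(-186)) = √((205 + 2*1296 - 3132) - 372) = √((205 + 2592 - 3132) - 372) = √(-335 - 372) = √(-707) = I*√707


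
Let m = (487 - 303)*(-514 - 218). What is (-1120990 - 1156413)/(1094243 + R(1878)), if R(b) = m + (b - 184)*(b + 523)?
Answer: -2277403/5026849 ≈ -0.45305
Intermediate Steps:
m = -134688 (m = 184*(-732) = -134688)
R(b) = -134688 + (-184 + b)*(523 + b) (R(b) = -134688 + (b - 184)*(b + 523) = -134688 + (-184 + b)*(523 + b))
(-1120990 - 1156413)/(1094243 + R(1878)) = (-1120990 - 1156413)/(1094243 + (-230920 + 1878² + 339*1878)) = -2277403/(1094243 + (-230920 + 3526884 + 636642)) = -2277403/(1094243 + 3932606) = -2277403/5026849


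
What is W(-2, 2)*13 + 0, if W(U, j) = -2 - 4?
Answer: -78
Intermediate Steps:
W(U, j) = -6
W(-2, 2)*13 + 0 = -6*13 + 0 = -78 + 0 = -78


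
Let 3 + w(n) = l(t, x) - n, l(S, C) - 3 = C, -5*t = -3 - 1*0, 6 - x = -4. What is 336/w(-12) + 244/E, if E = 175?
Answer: 32084/1925 ≈ 16.667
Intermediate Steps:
x = 10 (x = 6 - 1*(-4) = 6 + 4 = 10)
t = ⅗ (t = -(-3 - 1*0)/5 = -(-3 + 0)/5 = -⅕*(-3) = ⅗ ≈ 0.60000)
l(S, C) = 3 + C
w(n) = 10 - n (w(n) = -3 + ((3 + 10) - n) = -3 + (13 - n) = 10 - n)
336/w(-12) + 244/E = 336/(10 - 1*(-12)) + 244/175 = 336/(10 + 12) + 244*(1/175) = 336/22 + 244/175 = 336*(1/22) + 244/175 = 168/11 + 244/175 = 32084/1925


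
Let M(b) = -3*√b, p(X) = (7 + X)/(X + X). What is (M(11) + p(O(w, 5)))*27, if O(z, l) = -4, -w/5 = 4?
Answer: -81/8 - 81*√11 ≈ -278.77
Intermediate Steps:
w = -20 (w = -5*4 = -20)
p(X) = (7 + X)/(2*X) (p(X) = (7 + X)/((2*X)) = (7 + X)*(1/(2*X)) = (7 + X)/(2*X))
(M(11) + p(O(w, 5)))*27 = (-3*√11 + (½)*(7 - 4)/(-4))*27 = (-3*√11 + (½)*(-¼)*3)*27 = (-3*√11 - 3/8)*27 = (-3/8 - 3*√11)*27 = -81/8 - 81*√11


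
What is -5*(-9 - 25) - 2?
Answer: 168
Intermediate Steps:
-5*(-9 - 25) - 2 = -5*(-34) - 2 = 170 - 2 = 168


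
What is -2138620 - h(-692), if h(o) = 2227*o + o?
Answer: -596844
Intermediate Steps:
h(o) = 2228*o
-2138620 - h(-692) = -2138620 - 2228*(-692) = -2138620 - 1*(-1541776) = -2138620 + 1541776 = -596844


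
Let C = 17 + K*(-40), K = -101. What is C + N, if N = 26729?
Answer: 30786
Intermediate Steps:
C = 4057 (C = 17 - 101*(-40) = 17 + 4040 = 4057)
C + N = 4057 + 26729 = 30786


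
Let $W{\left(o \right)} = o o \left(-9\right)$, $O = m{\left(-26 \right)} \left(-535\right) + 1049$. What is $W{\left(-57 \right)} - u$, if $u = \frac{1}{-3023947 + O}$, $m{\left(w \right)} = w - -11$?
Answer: $- \frac{88157901392}{3014873} \approx -29241.0$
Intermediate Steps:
$m{\left(w \right)} = 11 + w$ ($m{\left(w \right)} = w + 11 = 11 + w$)
$O = 9074$ ($O = \left(11 - 26\right) \left(-535\right) + 1049 = \left(-15\right) \left(-535\right) + 1049 = 8025 + 1049 = 9074$)
$W{\left(o \right)} = - 9 o^{2}$ ($W{\left(o \right)} = o^{2} \left(-9\right) = - 9 o^{2}$)
$u = - \frac{1}{3014873}$ ($u = \frac{1}{-3023947 + 9074} = \frac{1}{-3014873} = - \frac{1}{3014873} \approx -3.3169 \cdot 10^{-7}$)
$W{\left(-57 \right)} - u = - 9 \left(-57\right)^{2} - - \frac{1}{3014873} = \left(-9\right) 3249 + \frac{1}{3014873} = -29241 + \frac{1}{3014873} = - \frac{88157901392}{3014873}$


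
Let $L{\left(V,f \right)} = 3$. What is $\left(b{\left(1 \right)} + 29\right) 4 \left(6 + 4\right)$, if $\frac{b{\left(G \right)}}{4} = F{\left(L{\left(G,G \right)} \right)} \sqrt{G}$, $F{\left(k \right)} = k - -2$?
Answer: $1960$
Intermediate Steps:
$F{\left(k \right)} = 2 + k$ ($F{\left(k \right)} = k + 2 = 2 + k$)
$b{\left(G \right)} = 20 \sqrt{G}$ ($b{\left(G \right)} = 4 \left(2 + 3\right) \sqrt{G} = 4 \cdot 5 \sqrt{G} = 20 \sqrt{G}$)
$\left(b{\left(1 \right)} + 29\right) 4 \left(6 + 4\right) = \left(20 \sqrt{1} + 29\right) 4 \left(6 + 4\right) = \left(20 \cdot 1 + 29\right) 4 \cdot 10 = \left(20 + 29\right) 40 = 49 \cdot 40 = 1960$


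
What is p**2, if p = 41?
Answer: 1681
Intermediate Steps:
p**2 = 41**2 = 1681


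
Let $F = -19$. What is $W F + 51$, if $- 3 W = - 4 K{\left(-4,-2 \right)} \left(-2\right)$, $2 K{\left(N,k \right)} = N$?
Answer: $- \frac{151}{3} \approx -50.333$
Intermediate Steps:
$K{\left(N,k \right)} = \frac{N}{2}$
$W = \frac{16}{3}$ ($W = - \frac{- 4 \cdot \frac{1}{2} \left(-4\right) \left(-2\right)}{3} = - \frac{\left(-4\right) \left(-2\right) \left(-2\right)}{3} = - \frac{8 \left(-2\right)}{3} = \left(- \frac{1}{3}\right) \left(-16\right) = \frac{16}{3} \approx 5.3333$)
$W F + 51 = \frac{16}{3} \left(-19\right) + 51 = - \frac{304}{3} + 51 = - \frac{151}{3}$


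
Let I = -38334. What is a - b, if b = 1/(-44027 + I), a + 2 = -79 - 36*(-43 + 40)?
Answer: 2223748/82361 ≈ 27.000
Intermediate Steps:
a = 27 (a = -2 + (-79 - 36*(-43 + 40)) = -2 + (-79 - 36*(-3)) = -2 + (-79 + 108) = -2 + 29 = 27)
b = -1/82361 (b = 1/(-44027 - 38334) = 1/(-82361) = -1/82361 ≈ -1.2142e-5)
a - b = 27 - 1*(-1/82361) = 27 + 1/82361 = 2223748/82361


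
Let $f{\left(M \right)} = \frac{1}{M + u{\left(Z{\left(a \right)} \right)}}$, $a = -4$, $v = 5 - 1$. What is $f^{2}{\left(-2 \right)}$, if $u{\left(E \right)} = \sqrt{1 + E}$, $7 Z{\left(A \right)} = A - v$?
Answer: $\frac{49}{\left(14 - i \sqrt{7}\right)^{2}} \approx 0.22473 + 0.088087 i$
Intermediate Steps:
$v = 4$
$Z{\left(A \right)} = - \frac{4}{7} + \frac{A}{7}$ ($Z{\left(A \right)} = \frac{A - 4}{7} = \frac{-4 + A}{7} = - \frac{4}{7} + \frac{A}{7}$)
$f{\left(M \right)} = \frac{1}{M + \frac{i \sqrt{7}}{7}}$ ($f{\left(M \right)} = \frac{1}{M + \sqrt{1 + \left(- \frac{4}{7} + \frac{1}{7} \left(-4\right)\right)}} = \frac{1}{M + \sqrt{1 - \frac{8}{7}}} = \frac{1}{M + \sqrt{- \frac{1}{7}}} = \frac{1}{M + \frac{i \sqrt{7}}{7}}$)
$f^{2}{\left(-2 \right)} = \left(\frac{7}{7 \left(-2\right) + i \sqrt{7}}\right)^{2} = \left(\frac{7}{-14 + i \sqrt{7}}\right)^{2} = \frac{49}{\left(-14 + i \sqrt{7}\right)^{2}}$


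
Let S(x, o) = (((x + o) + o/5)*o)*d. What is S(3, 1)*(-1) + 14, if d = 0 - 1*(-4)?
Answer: -14/5 ≈ -2.8000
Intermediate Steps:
d = 4 (d = 0 + 4 = 4)
S(x, o) = 4*o*(x + 6*o/5) (S(x, o) = (((x + o) + o/5)*o)*4 = (((o + x) + o*(1/5))*o)*4 = (((o + x) + o/5)*o)*4 = ((x + 6*o/5)*o)*4 = (o*(x + 6*o/5))*4 = 4*o*(x + 6*o/5))
S(3, 1)*(-1) + 14 = ((4/5)*1*(5*3 + 6*1))*(-1) + 14 = ((4/5)*1*(15 + 6))*(-1) + 14 = ((4/5)*1*21)*(-1) + 14 = (84/5)*(-1) + 14 = -84/5 + 14 = -14/5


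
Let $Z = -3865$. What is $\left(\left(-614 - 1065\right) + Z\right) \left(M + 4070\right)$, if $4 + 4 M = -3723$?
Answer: $-17398458$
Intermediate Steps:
$M = - \frac{3727}{4}$ ($M = -1 + \frac{1}{4} \left(-3723\right) = -1 - \frac{3723}{4} = - \frac{3727}{4} \approx -931.75$)
$\left(\left(-614 - 1065\right) + Z\right) \left(M + 4070\right) = \left(\left(-614 - 1065\right) - 3865\right) \left(- \frac{3727}{4} + 4070\right) = \left(-1679 - 3865\right) \frac{12553}{4} = \left(-5544\right) \frac{12553}{4} = -17398458$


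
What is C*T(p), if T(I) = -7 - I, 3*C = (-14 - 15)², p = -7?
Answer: 0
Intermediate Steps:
C = 841/3 (C = (-14 - 15)²/3 = (⅓)*(-29)² = (⅓)*841 = 841/3 ≈ 280.33)
C*T(p) = 841*(-7 - 1*(-7))/3 = 841*(-7 + 7)/3 = (841/3)*0 = 0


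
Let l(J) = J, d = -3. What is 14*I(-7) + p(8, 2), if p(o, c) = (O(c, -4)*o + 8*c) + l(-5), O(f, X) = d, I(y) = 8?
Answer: 99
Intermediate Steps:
O(f, X) = -3
p(o, c) = -5 - 3*o + 8*c (p(o, c) = (-3*o + 8*c) - 5 = -5 - 3*o + 8*c)
14*I(-7) + p(8, 2) = 14*8 + (-5 - 3*8 + 8*2) = 112 + (-5 - 24 + 16) = 112 - 13 = 99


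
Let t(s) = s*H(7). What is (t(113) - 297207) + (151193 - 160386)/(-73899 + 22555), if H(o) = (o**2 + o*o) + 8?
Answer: -14644788583/51344 ≈ -2.8523e+5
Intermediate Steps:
H(o) = 8 + 2*o**2 (H(o) = (o**2 + o**2) + 8 = 2*o**2 + 8 = 8 + 2*o**2)
t(s) = 106*s (t(s) = s*(8 + 2*7**2) = s*(8 + 2*49) = s*(8 + 98) = s*106 = 106*s)
(t(113) - 297207) + (151193 - 160386)/(-73899 + 22555) = (106*113 - 297207) + (151193 - 160386)/(-73899 + 22555) = (11978 - 297207) - 9193/(-51344) = -285229 - 9193*(-1/51344) = -285229 + 9193/51344 = -14644788583/51344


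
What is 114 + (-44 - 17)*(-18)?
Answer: 1212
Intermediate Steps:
114 + (-44 - 17)*(-18) = 114 - 61*(-18) = 114 + 1098 = 1212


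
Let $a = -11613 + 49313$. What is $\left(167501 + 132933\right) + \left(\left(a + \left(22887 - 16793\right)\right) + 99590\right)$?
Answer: $443818$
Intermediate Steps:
$a = 37700$
$\left(167501 + 132933\right) + \left(\left(a + \left(22887 - 16793\right)\right) + 99590\right) = \left(167501 + 132933\right) + \left(\left(37700 + \left(22887 - 16793\right)\right) + 99590\right) = 300434 + \left(\left(37700 + \left(22887 - 16793\right)\right) + 99590\right) = 300434 + \left(\left(37700 + 6094\right) + 99590\right) = 300434 + \left(43794 + 99590\right) = 300434 + 143384 = 443818$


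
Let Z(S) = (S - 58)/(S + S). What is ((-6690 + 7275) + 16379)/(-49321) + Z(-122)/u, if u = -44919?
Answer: -166611399/484381541 ≈ -0.34397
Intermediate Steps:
Z(S) = (-58 + S)/(2*S) (Z(S) = (-58 + S)/((2*S)) = (-58 + S)*(1/(2*S)) = (-58 + S)/(2*S))
((-6690 + 7275) + 16379)/(-49321) + Z(-122)/u = ((-6690 + 7275) + 16379)/(-49321) + ((½)*(-58 - 122)/(-122))/(-44919) = (585 + 16379)*(-1/49321) + ((½)*(-1/122)*(-180))*(-1/44919) = 16964*(-1/49321) + (45/61)*(-1/44919) = -16964/49321 - 5/304451 = -166611399/484381541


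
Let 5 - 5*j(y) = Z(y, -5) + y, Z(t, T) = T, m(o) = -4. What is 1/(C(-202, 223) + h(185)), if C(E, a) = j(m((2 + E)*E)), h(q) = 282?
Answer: 5/1424 ≈ 0.0035112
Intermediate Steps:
j(y) = 2 - y/5 (j(y) = 1 - (-5 + y)/5 = 1 + (1 - y/5) = 2 - y/5)
C(E, a) = 14/5 (C(E, a) = 2 - ⅕*(-4) = 2 + ⅘ = 14/5)
1/(C(-202, 223) + h(185)) = 1/(14/5 + 282) = 1/(1424/5) = 5/1424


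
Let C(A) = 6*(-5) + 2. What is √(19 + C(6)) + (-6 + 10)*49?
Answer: 196 + 3*I ≈ 196.0 + 3.0*I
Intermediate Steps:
C(A) = -28 (C(A) = -30 + 2 = -28)
√(19 + C(6)) + (-6 + 10)*49 = √(19 - 28) + (-6 + 10)*49 = √(-9) + 4*49 = 3*I + 196 = 196 + 3*I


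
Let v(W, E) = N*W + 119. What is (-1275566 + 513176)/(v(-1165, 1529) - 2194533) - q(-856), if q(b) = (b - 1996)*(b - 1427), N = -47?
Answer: -13931567187054/2139659 ≈ -6.5111e+6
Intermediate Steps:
v(W, E) = 119 - 47*W (v(W, E) = -47*W + 119 = 119 - 47*W)
q(b) = (-1996 + b)*(-1427 + b)
(-1275566 + 513176)/(v(-1165, 1529) - 2194533) - q(-856) = (-1275566 + 513176)/((119 - 47*(-1165)) - 2194533) - (2848292 + (-856)² - 3423*(-856)) = -762390/((119 + 54755) - 2194533) - (2848292 + 732736 + 2930088) = -762390/(54874 - 2194533) - 1*6511116 = -762390/(-2139659) - 6511116 = -762390*(-1/2139659) - 6511116 = 762390/2139659 - 6511116 = -13931567187054/2139659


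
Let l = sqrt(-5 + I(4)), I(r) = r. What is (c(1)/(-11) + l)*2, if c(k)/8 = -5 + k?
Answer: 64/11 + 2*I ≈ 5.8182 + 2.0*I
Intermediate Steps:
c(k) = -40 + 8*k (c(k) = 8*(-5 + k) = -40 + 8*k)
l = I (l = sqrt(-5 + 4) = sqrt(-1) = I ≈ 1.0*I)
(c(1)/(-11) + l)*2 = ((-40 + 8*1)/(-11) + I)*2 = ((-40 + 8)*(-1/11) + I)*2 = (-32*(-1/11) + I)*2 = (32/11 + I)*2 = 64/11 + 2*I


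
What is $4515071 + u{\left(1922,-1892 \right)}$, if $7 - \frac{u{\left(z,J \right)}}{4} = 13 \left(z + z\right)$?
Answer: $4315211$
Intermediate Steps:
$u{\left(z,J \right)} = 28 - 104 z$ ($u{\left(z,J \right)} = 28 - 4 \cdot 13 \left(z + z\right) = 28 - 4 \cdot 13 \cdot 2 z = 28 - 4 \cdot 26 z = 28 - 104 z$)
$4515071 + u{\left(1922,-1892 \right)} = 4515071 + \left(28 - 199888\right) = 4515071 - 199860 = 4315211$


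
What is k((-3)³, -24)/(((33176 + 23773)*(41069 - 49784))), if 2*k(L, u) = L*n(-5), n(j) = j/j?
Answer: 3/110291230 ≈ 2.7201e-8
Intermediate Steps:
n(j) = 1
k(L, u) = L/2 (k(L, u) = (L*1)/2 = L/2)
k((-3)³, -24)/(((33176 + 23773)*(41069 - 49784))) = ((½)*(-3)³)/(((33176 + 23773)*(41069 - 49784))) = ((½)*(-27))/((56949*(-8715))) = -27/2/(-496310535) = -27/2*(-1/496310535) = 3/110291230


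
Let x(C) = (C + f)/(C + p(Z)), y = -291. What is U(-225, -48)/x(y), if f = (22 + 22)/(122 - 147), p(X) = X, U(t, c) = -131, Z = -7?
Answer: -975950/7319 ≈ -133.34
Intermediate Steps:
f = -44/25 (f = 44/(-25) = 44*(-1/25) = -44/25 ≈ -1.7600)
x(C) = (-44/25 + C)/(-7 + C) (x(C) = (C - 44/25)/(C - 7) = (-44/25 + C)/(-7 + C))
U(-225, -48)/x(y) = -131*(-7 - 291)/(-44/25 - 291) = -131/(-7319/25/(-298)) = -131/((-1/298*(-7319/25))) = -131/7319/7450 = -131*7450/7319 = -975950/7319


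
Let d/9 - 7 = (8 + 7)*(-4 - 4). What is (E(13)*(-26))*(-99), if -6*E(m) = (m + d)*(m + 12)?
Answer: 10767900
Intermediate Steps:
d = -1017 (d = 63 + 9*((8 + 7)*(-4 - 4)) = 63 + 9*(15*(-8)) = 63 + 9*(-120) = 63 - 1080 = -1017)
E(m) = -(-1017 + m)*(12 + m)/6 (E(m) = -(m - 1017)*(m + 12)/6 = -(-1017 + m)*(12 + m)/6)
(E(13)*(-26))*(-99) = ((2034 - ⅙*13² + (335/2)*13)*(-26))*(-99) = ((2034 - ⅙*169 + 4355/2)*(-26))*(-99) = ((2034 - 169/6 + 4355/2)*(-26))*(-99) = ((12550/3)*(-26))*(-99) = -326300/3*(-99) = 10767900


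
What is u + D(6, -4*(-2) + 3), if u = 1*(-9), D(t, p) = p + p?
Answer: 13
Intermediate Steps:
D(t, p) = 2*p
u = -9
u + D(6, -4*(-2) + 3) = -9 + 2*(-4*(-2) + 3) = -9 + 2*(8 + 3) = -9 + 2*11 = -9 + 22 = 13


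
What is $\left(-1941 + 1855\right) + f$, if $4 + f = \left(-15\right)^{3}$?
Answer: $-3465$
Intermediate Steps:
$f = -3379$ ($f = -4 + \left(-15\right)^{3} = -4 - 3375 = -3379$)
$\left(-1941 + 1855\right) + f = \left(-1941 + 1855\right) - 3379 = -86 - 3379 = -3465$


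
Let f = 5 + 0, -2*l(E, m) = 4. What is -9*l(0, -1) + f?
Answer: 23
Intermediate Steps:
l(E, m) = -2 (l(E, m) = -½*4 = -2)
f = 5
-9*l(0, -1) + f = -9*(-2) + 5 = 18 + 5 = 23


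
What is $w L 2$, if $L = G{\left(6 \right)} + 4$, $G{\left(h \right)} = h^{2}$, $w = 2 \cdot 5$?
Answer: $800$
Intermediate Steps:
$w = 10$
$L = 40$ ($L = 6^{2} + 4 = 36 + 4 = 40$)
$w L 2 = 10 \cdot 40 \cdot 2 = 400 \cdot 2 = 800$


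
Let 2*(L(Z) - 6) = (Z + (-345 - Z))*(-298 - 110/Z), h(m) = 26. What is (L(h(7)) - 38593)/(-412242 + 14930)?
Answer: -352243/10330112 ≈ -0.034099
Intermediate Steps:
L(Z) = 51411 + 18975/Z (L(Z) = 6 + ((Z + (-345 - Z))*(-298 - 110/Z))/2 = 6 + (-345*(-298 - 110/Z))/2 = 6 + (102810 + 37950/Z)/2 = 6 + (51405 + 18975/Z) = 51411 + 18975/Z)
(L(h(7)) - 38593)/(-412242 + 14930) = ((51411 + 18975/26) - 38593)/(-412242 + 14930) = ((51411 + 18975*(1/26)) - 38593)/(-397312) = ((51411 + 18975/26) - 38593)*(-1/397312) = (1355661/26 - 38593)*(-1/397312) = (352243/26)*(-1/397312) = -352243/10330112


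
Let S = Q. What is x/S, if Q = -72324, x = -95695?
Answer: 95695/72324 ≈ 1.3231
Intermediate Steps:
S = -72324
x/S = -95695/(-72324) = -95695*(-1/72324) = 95695/72324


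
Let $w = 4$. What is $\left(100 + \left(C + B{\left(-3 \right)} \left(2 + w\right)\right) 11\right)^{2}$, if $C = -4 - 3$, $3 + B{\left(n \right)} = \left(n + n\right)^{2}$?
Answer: $4844401$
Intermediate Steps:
$B{\left(n \right)} = -3 + 4 n^{2}$ ($B{\left(n \right)} = -3 + \left(n + n\right)^{2} = -3 + \left(2 n\right)^{2} = -3 + 4 n^{2}$)
$C = -7$
$\left(100 + \left(C + B{\left(-3 \right)} \left(2 + w\right)\right) 11\right)^{2} = \left(100 + \left(-7 + \left(-3 + 4 \left(-3\right)^{2}\right) \left(2 + 4\right)\right) 11\right)^{2} = \left(100 + \left(-7 + \left(-3 + 4 \cdot 9\right) 6\right) 11\right)^{2} = \left(100 + \left(-7 + \left(-3 + 36\right) 6\right) 11\right)^{2} = \left(100 + \left(-7 + 33 \cdot 6\right) 11\right)^{2} = \left(100 + \left(-7 + 198\right) 11\right)^{2} = \left(100 + 191 \cdot 11\right)^{2} = \left(100 + 2101\right)^{2} = 2201^{2} = 4844401$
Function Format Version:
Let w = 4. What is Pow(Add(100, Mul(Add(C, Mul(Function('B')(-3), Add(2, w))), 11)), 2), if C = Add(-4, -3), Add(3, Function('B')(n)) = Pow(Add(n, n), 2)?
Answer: 4844401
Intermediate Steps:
Function('B')(n) = Add(-3, Mul(4, Pow(n, 2))) (Function('B')(n) = Add(-3, Pow(Add(n, n), 2)) = Add(-3, Pow(Mul(2, n), 2)) = Add(-3, Mul(4, Pow(n, 2))))
C = -7
Pow(Add(100, Mul(Add(C, Mul(Function('B')(-3), Add(2, w))), 11)), 2) = Pow(Add(100, Mul(Add(-7, Mul(Add(-3, Mul(4, Pow(-3, 2))), Add(2, 4))), 11)), 2) = Pow(Add(100, Mul(Add(-7, Mul(Add(-3, Mul(4, 9)), 6)), 11)), 2) = Pow(Add(100, Mul(Add(-7, Mul(Add(-3, 36), 6)), 11)), 2) = Pow(Add(100, Mul(Add(-7, Mul(33, 6)), 11)), 2) = Pow(Add(100, Mul(Add(-7, 198), 11)), 2) = Pow(Add(100, Mul(191, 11)), 2) = Pow(Add(100, 2101), 2) = Pow(2201, 2) = 4844401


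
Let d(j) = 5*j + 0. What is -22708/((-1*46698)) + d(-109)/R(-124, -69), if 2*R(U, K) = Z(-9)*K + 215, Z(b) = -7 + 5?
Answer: -21442448/8242197 ≈ -2.6015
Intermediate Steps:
Z(b) = -2
R(U, K) = 215/2 - K (R(U, K) = (-2*K + 215)/2 = (215 - 2*K)/2 = 215/2 - K)
d(j) = 5*j
-22708/((-1*46698)) + d(-109)/R(-124, -69) = -22708/((-1*46698)) + (5*(-109))/(215/2 - 1*(-69)) = -22708/(-46698) - 545/(215/2 + 69) = -22708*(-1/46698) - 545/353/2 = 11354/23349 - 545*2/353 = 11354/23349 - 1090/353 = -21442448/8242197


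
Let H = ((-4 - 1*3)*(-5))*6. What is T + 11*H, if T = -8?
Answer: 2302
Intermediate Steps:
H = 210 (H = ((-4 - 3)*(-5))*6 = -7*(-5)*6 = 35*6 = 210)
T + 11*H = -8 + 11*210 = -8 + 2310 = 2302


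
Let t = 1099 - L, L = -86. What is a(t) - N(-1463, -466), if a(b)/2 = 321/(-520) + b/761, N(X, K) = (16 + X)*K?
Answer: -133417021801/197860 ≈ -6.7430e+5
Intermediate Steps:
N(X, K) = K*(16 + X)
t = 1185 (t = 1099 - 1*(-86) = 1099 + 86 = 1185)
a(b) = -321/260 + 2*b/761 (a(b) = 2*(321/(-520) + b/761) = 2*(321*(-1/520) + b*(1/761)) = 2*(-321/520 + b/761) = -321/260 + 2*b/761)
a(t) - N(-1463, -466) = (-321/260 + (2/761)*1185) - (-466)*(16 - 1463) = (-321/260 + 2370/761) - (-466)*(-1447) = 371919/197860 - 1*674302 = 371919/197860 - 674302 = -133417021801/197860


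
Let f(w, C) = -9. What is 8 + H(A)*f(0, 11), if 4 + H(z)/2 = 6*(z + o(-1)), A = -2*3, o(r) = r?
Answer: 836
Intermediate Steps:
A = -6
H(z) = -20 + 12*z (H(z) = -8 + 2*(6*(z - 1)) = -8 + 2*(6*(-1 + z)) = -8 + 2*(-6 + 6*z) = -8 + (-12 + 12*z) = -20 + 12*z)
8 + H(A)*f(0, 11) = 8 + (-20 + 12*(-6))*(-9) = 8 + (-20 - 72)*(-9) = 8 - 92*(-9) = 8 + 828 = 836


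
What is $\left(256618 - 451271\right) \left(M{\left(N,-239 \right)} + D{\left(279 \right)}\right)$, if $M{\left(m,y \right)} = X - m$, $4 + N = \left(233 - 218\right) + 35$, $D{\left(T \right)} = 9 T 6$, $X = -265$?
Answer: $-2872105015$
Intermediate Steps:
$D{\left(T \right)} = 54 T$
$N = 46$ ($N = -4 + \left(\left(233 - 218\right) + 35\right) = -4 + \left(15 + 35\right) = -4 + 50 = 46$)
$M{\left(m,y \right)} = -265 - m$
$\left(256618 - 451271\right) \left(M{\left(N,-239 \right)} + D{\left(279 \right)}\right) = \left(256618 - 451271\right) \left(\left(-265 - 46\right) + 54 \cdot 279\right) = - 194653 \left(\left(-265 - 46\right) + 15066\right) = - 194653 \left(-311 + 15066\right) = \left(-194653\right) 14755 = -2872105015$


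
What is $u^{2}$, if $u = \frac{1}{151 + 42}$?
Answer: $\frac{1}{37249} \approx 2.6846 \cdot 10^{-5}$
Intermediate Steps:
$u = \frac{1}{193} \approx 0.0051813$
$u^{2} = \left(\frac{1}{193}\right)^{2} = \frac{1}{37249}$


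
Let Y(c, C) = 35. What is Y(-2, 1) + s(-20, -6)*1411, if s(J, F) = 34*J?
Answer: -959445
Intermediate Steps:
Y(-2, 1) + s(-20, -6)*1411 = 35 + (34*(-20))*1411 = 35 - 680*1411 = 35 - 959480 = -959445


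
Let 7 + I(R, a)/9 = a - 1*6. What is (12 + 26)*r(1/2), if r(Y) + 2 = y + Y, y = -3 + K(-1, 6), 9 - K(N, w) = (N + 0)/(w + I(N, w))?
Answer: 511/3 ≈ 170.33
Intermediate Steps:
I(R, a) = -117 + 9*a (I(R, a) = -63 + 9*(a - 1*6) = -63 + 9*(a - 6) = -63 + 9*(-6 + a) = -63 + (-54 + 9*a) = -117 + 9*a)
K(N, w) = 9 - N/(-117 + 10*w) (K(N, w) = 9 - (N + 0)/(w + (-117 + 9*w)) = 9 - N/(-117 + 10*w))
y = 341/57 (y = -3 + (-1053 - 1*(-1) + 90*6)/(-117 + 10*6) = -3 + (-1053 + 1 + 540)/(-117 + 60) = -3 - 512/(-57) = -3 - 1/57*(-512) = -3 + 512/57 = 341/57 ≈ 5.9825)
r(Y) = 227/57 + Y (r(Y) = -2 + (341/57 + Y) = 227/57 + Y)
(12 + 26)*r(1/2) = (12 + 26)*(227/57 + 1/2) = 38*(227/57 + 1/2) = 38*(511/114) = 511/3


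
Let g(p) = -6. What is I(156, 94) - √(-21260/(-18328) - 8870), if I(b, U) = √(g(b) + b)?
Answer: 5*√6 - 15*I*√827550438/4582 ≈ 12.247 - 94.175*I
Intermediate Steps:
I(b, U) = √(-6 + b)
I(156, 94) - √(-21260/(-18328) - 8870) = √(-6 + 156) - √(-21260/(-18328) - 8870) = √150 - √(-21260*(-1/18328) - 8870) = 5*√6 - √(5315/4582 - 8870) = 5*√6 - √(-40637025/4582) = 5*√6 - 15*I*√827550438/4582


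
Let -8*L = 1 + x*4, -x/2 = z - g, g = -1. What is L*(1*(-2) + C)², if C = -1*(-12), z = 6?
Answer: 1375/2 ≈ 687.50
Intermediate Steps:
C = 12
x = -14 (x = -2*(6 - 1*(-1)) = -2*(6 + 1) = -2*7 = -14)
L = 55/8 (L = -(1 - 14*4)/8 = -(1 - 56)/8 = -⅛*(-55) = 55/8 ≈ 6.8750)
L*(1*(-2) + C)² = 55*(1*(-2) + 12)²/8 = 55*(-2 + 12)²/8 = (55/8)*10² = (55/8)*100 = 1375/2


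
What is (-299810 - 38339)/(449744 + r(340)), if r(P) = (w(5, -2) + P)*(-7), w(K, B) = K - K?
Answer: -338149/447364 ≈ -0.75587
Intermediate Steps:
w(K, B) = 0
r(P) = -7*P (r(P) = (0 + P)*(-7) = P*(-7) = -7*P)
(-299810 - 38339)/(449744 + r(340)) = (-299810 - 38339)/(449744 - 7*340) = -338149/(449744 - 2380) = -338149/447364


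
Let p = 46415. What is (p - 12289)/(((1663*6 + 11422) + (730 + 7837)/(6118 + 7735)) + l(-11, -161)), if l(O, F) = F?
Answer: 236373739/147116217 ≈ 1.6067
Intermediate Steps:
(p - 12289)/(((1663*6 + 11422) + (730 + 7837)/(6118 + 7735)) + l(-11, -161)) = (46415 - 12289)/(((1663*6 + 11422) + (730 + 7837)/(6118 + 7735)) - 161) = 34126/(((9978 + 11422) + 8567/13853) - 161) = 34126/((21400 + 8567*(1/13853)) - 161) = 34126/((21400 + 8567/13853) - 161) = 34126/(296462767/13853 - 161) = 34126/(294232434/13853) = 34126*(13853/294232434) = 236373739/147116217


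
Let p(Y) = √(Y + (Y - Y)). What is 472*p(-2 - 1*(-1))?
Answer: 472*I ≈ 472.0*I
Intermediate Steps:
p(Y) = √Y (p(Y) = √(Y + 0) = √Y)
472*p(-2 - 1*(-1)) = 472*√(-2 - 1*(-1)) = 472*√(-2 + 1) = 472*√(-1) = 472*I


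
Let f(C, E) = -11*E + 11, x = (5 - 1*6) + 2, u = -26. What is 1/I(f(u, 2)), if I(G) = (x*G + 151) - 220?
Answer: -1/80 ≈ -0.012500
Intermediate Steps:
x = 1 (x = (5 - 6) + 2 = -1 + 2 = 1)
f(C, E) = 11 - 11*E
I(G) = -69 + G (I(G) = (1*G + 151) - 220 = (G + 151) - 220 = (151 + G) - 220 = -69 + G)
1/I(f(u, 2)) = 1/(-69 + (11 - 11*2)) = 1/(-69 + (11 - 22)) = 1/(-69 - 11) = 1/(-80) = -1/80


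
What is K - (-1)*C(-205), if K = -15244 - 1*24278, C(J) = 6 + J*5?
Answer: -40541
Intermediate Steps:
C(J) = 6 + 5*J
K = -39522 (K = -15244 - 24278 = -39522)
K - (-1)*C(-205) = -39522 - (-1)*(6 + 5*(-205)) = -39522 - (-1)*(6 - 1025) = -39522 - (-1)*(-1019) = -39522 - 1*1019 = -39522 - 1019 = -40541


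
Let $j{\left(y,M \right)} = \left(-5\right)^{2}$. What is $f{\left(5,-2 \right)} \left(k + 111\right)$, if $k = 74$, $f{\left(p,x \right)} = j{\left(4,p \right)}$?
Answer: $4625$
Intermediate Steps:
$j{\left(y,M \right)} = 25$
$f{\left(p,x \right)} = 25$
$f{\left(5,-2 \right)} \left(k + 111\right) = 25 \left(74 + 111\right) = 25 \cdot 185 = 4625$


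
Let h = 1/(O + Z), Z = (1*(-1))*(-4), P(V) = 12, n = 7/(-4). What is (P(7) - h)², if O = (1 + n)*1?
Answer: 23104/169 ≈ 136.71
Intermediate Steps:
n = -7/4 (n = 7*(-¼) = -7/4 ≈ -1.7500)
Z = 4 (Z = -1*(-4) = 4)
O = -¾ (O = (1 - 7/4)*1 = -¾*1 = -¾ ≈ -0.75000)
h = 4/13 (h = 1/(-¾ + 4) = 1/(13/4) = 4/13 ≈ 0.30769)
(P(7) - h)² = (12 - 1*4/13)² = (12 - 4/13)² = (152/13)² = 23104/169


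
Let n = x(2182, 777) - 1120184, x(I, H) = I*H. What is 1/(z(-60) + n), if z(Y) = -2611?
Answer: 1/572619 ≈ 1.7464e-6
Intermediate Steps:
x(I, H) = H*I
n = 575230 (n = 777*2182 - 1120184 = 1695414 - 1120184 = 575230)
1/(z(-60) + n) = 1/(-2611 + 575230) = 1/572619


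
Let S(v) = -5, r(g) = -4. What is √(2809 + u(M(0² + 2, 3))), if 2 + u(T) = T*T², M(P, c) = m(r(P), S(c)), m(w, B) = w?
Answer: √2743 ≈ 52.374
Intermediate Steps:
M(P, c) = -4
u(T) = -2 + T³ (u(T) = -2 + T*T² = -2 + T³)
√(2809 + u(M(0² + 2, 3))) = √(2809 + (-2 + (-4)³)) = √(2809 + (-2 - 64)) = √(2809 - 66) = √2743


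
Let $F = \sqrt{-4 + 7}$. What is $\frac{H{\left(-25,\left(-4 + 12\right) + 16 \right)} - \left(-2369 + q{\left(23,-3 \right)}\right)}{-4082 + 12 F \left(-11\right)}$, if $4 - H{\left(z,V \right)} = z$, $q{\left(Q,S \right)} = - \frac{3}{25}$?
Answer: $- \frac{122364073}{207630650} + \frac{1978449 \sqrt{3}}{103815325} \approx -0.55633$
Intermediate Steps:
$q{\left(Q,S \right)} = - \frac{3}{25}$ ($q{\left(Q,S \right)} = \left(-3\right) \frac{1}{25} = - \frac{3}{25}$)
$F = \sqrt{3} \approx 1.732$
$H{\left(z,V \right)} = 4 - z$
$\frac{H{\left(-25,\left(-4 + 12\right) + 16 \right)} - \left(-2369 + q{\left(23,-3 \right)}\right)}{-4082 + 12 F \left(-11\right)} = \frac{\left(4 - -25\right) + \left(2369 - - \frac{3}{25}\right)}{-4082 + 12 \sqrt{3} \left(-11\right)} = \frac{\left(4 + 25\right) + \left(2369 + \frac{3}{25}\right)}{-4082 - 132 \sqrt{3}} = \frac{29 + \frac{59228}{25}}{-4082 - 132 \sqrt{3}} = \frac{59953}{25 \left(-4082 - 132 \sqrt{3}\right)}$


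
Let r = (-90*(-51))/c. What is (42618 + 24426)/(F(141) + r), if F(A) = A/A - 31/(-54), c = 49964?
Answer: 11305529154/280925 ≈ 40244.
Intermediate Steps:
r = 2295/24982 (r = -90*(-51)/49964 = 4590*(1/49964) = 2295/24982 ≈ 0.091866)
F(A) = 85/54 (F(A) = 1 - 31*(-1/54) = 1 + 31/54 = 85/54)
(42618 + 24426)/(F(141) + r) = (42618 + 24426)/(85/54 + 2295/24982) = 67044/(561850/337257) = 67044*(337257/561850) = 11305529154/280925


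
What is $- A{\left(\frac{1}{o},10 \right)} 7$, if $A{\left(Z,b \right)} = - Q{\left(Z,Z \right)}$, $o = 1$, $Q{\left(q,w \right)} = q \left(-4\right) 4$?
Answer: $-112$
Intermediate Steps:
$Q{\left(q,w \right)} = - 16 q$ ($Q{\left(q,w \right)} = - 4 q 4 = - 16 q$)
$A{\left(Z,b \right)} = 16 Z$ ($A{\left(Z,b \right)} = - \left(-16\right) Z = 16 Z$)
$- A{\left(\frac{1}{o},10 \right)} 7 = - \frac{16}{1} \cdot 7 = - 16 \cdot 1 \cdot 7 = - 16 \cdot 7 = \left(-1\right) 112 = -112$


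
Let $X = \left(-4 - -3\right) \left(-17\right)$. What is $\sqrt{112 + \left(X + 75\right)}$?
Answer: $2 \sqrt{51} \approx 14.283$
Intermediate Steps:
$X = 17$ ($X = \left(-4 + 3\right) \left(-17\right) = \left(-1\right) \left(-17\right) = 17$)
$\sqrt{112 + \left(X + 75\right)} = \sqrt{112 + \left(17 + 75\right)} = \sqrt{112 + 92} = \sqrt{204} = 2 \sqrt{51}$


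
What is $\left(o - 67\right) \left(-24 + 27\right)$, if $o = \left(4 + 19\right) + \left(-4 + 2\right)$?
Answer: $-138$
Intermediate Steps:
$o = 21$ ($o = 23 - 2 = 21$)
$\left(o - 67\right) \left(-24 + 27\right) = \left(21 - 67\right) \left(-24 + 27\right) = \left(-46\right) 3 = -138$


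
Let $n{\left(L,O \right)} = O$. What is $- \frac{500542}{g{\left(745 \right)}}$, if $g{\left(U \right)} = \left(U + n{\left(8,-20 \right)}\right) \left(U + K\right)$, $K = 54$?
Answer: $- \frac{500542}{579275} \approx -0.86408$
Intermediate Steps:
$g{\left(U \right)} = \left(-20 + U\right) \left(54 + U\right)$ ($g{\left(U \right)} = \left(U - 20\right) \left(U + 54\right) = \left(-20 + U\right) \left(54 + U\right)$)
$- \frac{500542}{g{\left(745 \right)}} = - \frac{500542}{-1080 + 745^{2} + 34 \cdot 745} = - \frac{500542}{-1080 + 555025 + 25330} = - \frac{500542}{579275}$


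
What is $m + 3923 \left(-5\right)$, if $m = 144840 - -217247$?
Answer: $342472$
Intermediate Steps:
$m = 362087$ ($m = 144840 + 217247 = 362087$)
$m + 3923 \left(-5\right) = 362087 + 3923 \left(-5\right) = 362087 - 19615 = 342472$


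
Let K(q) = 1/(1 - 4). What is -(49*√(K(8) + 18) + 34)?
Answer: -34 - 49*√159/3 ≈ -239.96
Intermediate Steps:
K(q) = -⅓ (K(q) = 1/(-3) = -⅓)
-(49*√(K(8) + 18) + 34) = -(49*√(-⅓ + 18) + 34) = -(49*√(53/3) + 34) = -(49*(√159/3) + 34) = -(49*√159/3 + 34) = -(34 + 49*√159/3) = -34 - 49*√159/3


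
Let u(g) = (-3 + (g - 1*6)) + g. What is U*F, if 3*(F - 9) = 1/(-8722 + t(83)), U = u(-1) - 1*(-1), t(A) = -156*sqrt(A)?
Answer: -4998582425/55540047 - 130*sqrt(83)/18513349 ≈ -90.000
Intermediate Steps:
u(g) = -9 + 2*g (u(g) = (-3 + (g - 6)) + g = (-3 + (-6 + g)) + g = (-9 + g) + g = -9 + 2*g)
U = -10 (U = (-9 + 2*(-1)) - 1*(-1) = (-9 - 2) + 1 = -11 + 1 = -10)
F = 9 + 1/(3*(-8722 - 156*sqrt(83))) ≈ 9.0000
U*F = -10*(999716485/111080094 + 13*sqrt(83)/18513349) = -4998582425/55540047 - 130*sqrt(83)/18513349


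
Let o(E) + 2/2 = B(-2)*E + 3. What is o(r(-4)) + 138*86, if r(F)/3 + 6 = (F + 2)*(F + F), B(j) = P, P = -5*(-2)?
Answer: 12170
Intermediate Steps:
P = 10
B(j) = 10
r(F) = -18 + 6*F*(2 + F) (r(F) = -18 + 3*((F + 2)*(F + F)) = -18 + 3*((2 + F)*(2*F)) = -18 + 3*(2*F*(2 + F)) = -18 + 6*F*(2 + F))
o(E) = 2 + 10*E (o(E) = -1 + (10*E + 3) = -1 + (3 + 10*E) = 2 + 10*E)
o(r(-4)) + 138*86 = (2 + 10*(-18 + 6*(-4)² + 12*(-4))) + 138*86 = (2 + 10*(-18 + 6*16 - 48)) + 11868 = (2 + 10*(-18 + 96 - 48)) + 11868 = (2 + 10*30) + 11868 = (2 + 300) + 11868 = 302 + 11868 = 12170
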